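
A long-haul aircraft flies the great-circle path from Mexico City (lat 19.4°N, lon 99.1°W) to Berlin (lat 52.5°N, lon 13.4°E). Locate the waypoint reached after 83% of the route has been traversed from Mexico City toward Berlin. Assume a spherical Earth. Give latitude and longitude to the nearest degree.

Write both endpoints as unit vectors p₁, p₂ with components (cos φ cos λ, cos φ sin λ, sin φ).
The central angle between the endpoints is δ = arccos(p₁·p₂) ≈ 1.527 rad (87.5°).
Interpolate at f = 0.83 with slerp weights a = sin((1−f)δ)/sin δ ≈ 0.257, b = sin(fδ)/sin δ ≈ 0.955.
p = a·p₁ + b·p₂ ≈ (0.527, -0.105, 0.843); φ = arcsin(p_z) ≈ 57.48°, λ = atan2(p_y, p_x) ≈ -11.21°.

≈ lat 57°N, lon 11°W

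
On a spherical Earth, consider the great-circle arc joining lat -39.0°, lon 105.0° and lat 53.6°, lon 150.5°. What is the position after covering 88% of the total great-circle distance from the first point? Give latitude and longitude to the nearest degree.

≈ lat 43°, lon 141°

The haversine formula gives a central angle δ ≈ 1.755 rad (100.6°) between the endpoints.
Interpolate at f = 0.88 with slerp weights a = sin((1−f)δ)/sin δ ≈ 0.213, b = sin(fδ)/sin δ ≈ 1.017.
p = a·p₁ + b·p₂ ≈ (-0.568, 0.457, 0.685); φ = arcsin(p_z) ≈ 43.21°, λ = atan2(p_y, p_x) ≈ 141.19°.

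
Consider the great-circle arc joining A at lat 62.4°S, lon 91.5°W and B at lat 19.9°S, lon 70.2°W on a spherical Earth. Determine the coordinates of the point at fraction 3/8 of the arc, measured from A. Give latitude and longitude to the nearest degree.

Convert each endpoint to a unit vector on the sphere (x = cos φ cos λ, y = cos φ sin λ, z = sin φ).
The central angle between the endpoints is δ = arccos(p₁·p₂) ≈ 0.785 rad (45.0°).
Interpolate at f = 3/8 with slerp weights a = sin((1−f)δ)/sin δ ≈ 0.667, b = sin(fδ)/sin δ ≈ 0.410.
p = a·p₁ + b·p₂ ≈ (0.123, -0.672, -0.730); φ = arcsin(p_z) ≈ -46.92°, λ = atan2(p_y, p_x) ≈ -79.65°.

≈ lat 47°S, lon 80°W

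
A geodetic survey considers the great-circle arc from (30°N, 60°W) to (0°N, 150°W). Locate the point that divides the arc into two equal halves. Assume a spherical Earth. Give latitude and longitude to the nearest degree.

≈ (21°N, 109°W)

Write both endpoints as unit vectors p₁, p₂ with components (cos φ cos λ, cos φ sin λ, sin φ).
The central angle between the endpoints is δ = arccos(p₁·p₂) ≈ 1.571 rad (90.0°).
Interpolate at f = 1/2 with slerp weights a = sin((1−f)δ)/sin δ ≈ 0.707, b = sin(fδ)/sin δ ≈ 0.707.
p = a·p₁ + b·p₂ ≈ (-0.306, -0.884, 0.354); φ = arcsin(p_z) ≈ 20.70°, λ = atan2(p_y, p_x) ≈ -109.11°.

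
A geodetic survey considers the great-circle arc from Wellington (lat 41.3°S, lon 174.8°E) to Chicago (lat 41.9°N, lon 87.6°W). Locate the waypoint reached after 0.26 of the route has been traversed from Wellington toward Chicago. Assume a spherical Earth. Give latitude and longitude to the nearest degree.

≈ lat 21°S, lon 156°W

The haversine formula gives a central angle δ ≈ 2.111 rad (121.0°) between the endpoints.
Interpolate at f = 0.26 with slerp weights a = sin((1−f)δ)/sin δ ≈ 1.166, b = sin(fδ)/sin δ ≈ 0.609.
p = a·p₁ + b·p₂ ≈ (-0.854, -0.373, -0.363); φ = arcsin(p_z) ≈ -21.30°, λ = atan2(p_y, p_x) ≈ -156.39°.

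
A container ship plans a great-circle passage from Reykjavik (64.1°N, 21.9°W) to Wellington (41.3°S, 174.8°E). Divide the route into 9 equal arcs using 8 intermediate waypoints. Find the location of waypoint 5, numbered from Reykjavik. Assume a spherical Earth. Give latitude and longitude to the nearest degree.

Write both endpoints as unit vectors p₁, p₂ with components (cos φ cos λ, cos φ sin λ, sin φ).
The central angle between the endpoints is δ = arccos(p₁·p₂) ≈ 2.709 rad (155.2°).
Interpolate at f = 5/9 with slerp weights a = sin((1−f)δ)/sin δ ≈ 2.228, b = sin(fδ)/sin δ ≈ 2.382.
p = a·p₁ + b·p₂ ≈ (-0.879, -0.201, 0.433); φ = arcsin(p_z) ≈ 25.63°, λ = atan2(p_y, p_x) ≈ -167.13°.

≈ 26°N, 167°W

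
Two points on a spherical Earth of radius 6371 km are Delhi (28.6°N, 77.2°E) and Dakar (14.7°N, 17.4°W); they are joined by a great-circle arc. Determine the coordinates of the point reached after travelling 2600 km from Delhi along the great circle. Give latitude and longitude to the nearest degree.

≈ (32°N, 50°E)

The haversine formula gives a central angle δ ≈ 1.517 rad (86.9°) between the endpoints. The total great-circle distance is δ·R ≈ 1.517 × 6371 ≈ 9667 km, so the target fraction is f = 2600/9667 ≈ 0.269.
Interpolate at f ≈ 0.269 with slerp weights a = sin((1−f)δ)/sin δ ≈ 0.897, b = sin(fδ)/sin δ ≈ 0.397.
p = a·p₁ + b·p₂ ≈ (0.541, 0.653, 0.530); φ = arcsin(p_z) ≈ 32.01°, λ = atan2(p_y, p_x) ≈ 50.33°.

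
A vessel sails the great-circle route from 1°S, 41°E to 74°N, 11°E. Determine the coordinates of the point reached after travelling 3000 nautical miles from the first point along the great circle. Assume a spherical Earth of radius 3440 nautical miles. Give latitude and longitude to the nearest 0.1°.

Convert each endpoint to a unit vector on the sphere (x = cos φ cos λ, y = cos φ sin λ, z = sin φ).
The central angle between the endpoints is δ = arccos(p₁·p₂) ≈ 1.347 rad (77.2°). The total great-circle distance is δ·R ≈ 1.347 × 3440 ≈ 4634 nmi, so the target fraction is f = 3000/4634 ≈ 0.647.
Interpolate at f ≈ 0.647 with slerp weights a = sin((1−f)δ)/sin δ ≈ 0.469, b = sin(fδ)/sin δ ≈ 0.785.
p = a·p₁ + b·p₂ ≈ (0.566, 0.349, 0.747); φ = arcsin(p_z) ≈ 48.30°, λ = atan2(p_y, p_x) ≈ 31.64°.

≈ 48.3°N, 31.6°E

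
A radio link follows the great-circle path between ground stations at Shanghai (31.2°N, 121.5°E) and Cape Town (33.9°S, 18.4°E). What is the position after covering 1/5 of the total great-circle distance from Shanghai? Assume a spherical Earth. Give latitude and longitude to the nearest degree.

≈ 19°N, 99°E

From cos δ = sin φ₁ sin φ₂ + cos φ₁ cos φ₂ cos Δλ, the central angle is δ ≈ 2.037 rad (116.7°).
Interpolate at f = 1/5 with slerp weights a = sin((1−f)δ)/sin δ ≈ 1.118, b = sin(fδ)/sin δ ≈ 0.444.
p = a·p₁ + b·p₂ ≈ (-0.150, 0.931, 0.332); φ = arcsin(p_z) ≈ 19.36°, λ = atan2(p_y, p_x) ≈ 99.15°.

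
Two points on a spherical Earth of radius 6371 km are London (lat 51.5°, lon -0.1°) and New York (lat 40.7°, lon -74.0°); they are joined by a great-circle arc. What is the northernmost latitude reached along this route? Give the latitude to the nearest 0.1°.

The great circle lies in the plane with unit normal n̂ = (p₁ × p₂)/|p₁ × p₂|.
Here n̂_z ≈ -0.591; the vertex latitude is φ_max = arccos|n̂_z| ≈ 53.8°.

≈ 53.8°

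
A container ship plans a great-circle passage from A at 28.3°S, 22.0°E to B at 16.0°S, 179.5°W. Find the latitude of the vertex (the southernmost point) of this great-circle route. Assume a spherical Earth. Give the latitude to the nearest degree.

The great circle lies in the plane with unit normal n̂ = (p₁ × p₂)/|p₁ × p₂|.
Here n̂_z ≈ +0.411; the vertex latitude is φ_max = arccos|n̂_z| ≈ 65.7°.

≈ 66°S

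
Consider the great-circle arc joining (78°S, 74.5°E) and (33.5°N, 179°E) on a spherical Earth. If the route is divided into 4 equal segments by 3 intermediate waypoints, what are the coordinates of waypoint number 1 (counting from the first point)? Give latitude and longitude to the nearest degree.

The haversine formula gives a central angle δ ≈ 2.194 rad (125.7°) between the endpoints.
Interpolate at f = 1/4 with slerp weights a = sin((1−f)δ)/sin δ ≈ 1.228, b = sin(fδ)/sin δ ≈ 0.642.
p = a·p₁ + b·p₂ ≈ (-0.467, 0.255, -0.847); φ = arcsin(p_z) ≈ -57.85°, λ = atan2(p_y, p_x) ≈ 151.33°.

≈ (58°S, 151°E)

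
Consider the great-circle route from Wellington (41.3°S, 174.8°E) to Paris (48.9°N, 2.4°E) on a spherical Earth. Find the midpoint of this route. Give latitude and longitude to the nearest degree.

Write both endpoints as unit vectors p₁, p₂ with components (cos φ cos λ, cos φ sin λ, sin φ).
The central angle between the endpoints is δ = arccos(p₁·p₂) ≈ 2.979 rad (170.7°).
Interpolate at f = 1/2 with slerp weights a = sin((1−f)δ)/sin δ ≈ 6.173, b = sin(fδ)/sin δ ≈ 6.173.
p = a·p₁ + b·p₂ ≈ (-0.564, 0.590, 0.578); φ = arcsin(p_z) ≈ 35.28°, λ = atan2(p_y, p_x) ≈ 133.70°.

≈ 35°N, 134°E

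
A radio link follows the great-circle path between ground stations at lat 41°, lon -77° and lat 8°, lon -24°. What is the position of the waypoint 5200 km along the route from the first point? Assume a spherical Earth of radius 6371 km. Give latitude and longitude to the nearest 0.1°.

Write both endpoints as unit vectors p₁, p₂ with components (cos φ cos λ, cos φ sin λ, sin φ).
The central angle between the endpoints is δ = arccos(p₁·p₂) ≈ 0.999 rad (57.2°). The total great-circle distance is δ·R ≈ 0.999 × 6371 ≈ 6365 km, so the target fraction is f = 5200/6365 ≈ 0.817.
Interpolate at f ≈ 0.817 with slerp weights a = sin((1−f)δ)/sin δ ≈ 0.216, b = sin(fδ)/sin δ ≈ 0.866.
p = a·p₁ + b·p₂ ≈ (0.820, -0.508, 0.262); φ = arcsin(p_z) ≈ 15.21°, λ = atan2(p_y, p_x) ≈ -31.76°.

≈ lat 15.2°, lon -31.8°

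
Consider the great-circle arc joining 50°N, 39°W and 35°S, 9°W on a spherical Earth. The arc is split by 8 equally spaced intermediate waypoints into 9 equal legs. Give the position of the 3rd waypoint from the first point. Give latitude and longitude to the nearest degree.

≈ 22°N, 26°W

Convert each endpoint to a unit vector on the sphere (x = cos φ cos λ, y = cos φ sin λ, z = sin φ).
The central angle between the endpoints is δ = arccos(p₁·p₂) ≈ 1.554 rad (89.0°).
Interpolate at f = 3/9 with slerp weights a = sin((1−f)δ)/sin δ ≈ 0.861, b = sin(fδ)/sin δ ≈ 0.495.
p = a·p₁ + b·p₂ ≈ (0.831, -0.412, 0.375); φ = arcsin(p_z) ≈ 22.03°, λ = atan2(p_y, p_x) ≈ -26.36°.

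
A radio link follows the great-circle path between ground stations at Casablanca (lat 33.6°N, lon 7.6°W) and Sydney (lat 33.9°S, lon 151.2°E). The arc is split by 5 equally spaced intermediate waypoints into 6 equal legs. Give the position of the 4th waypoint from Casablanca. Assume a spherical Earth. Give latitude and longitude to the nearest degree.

≈ lat 16°S, lon 94°E

Convert each endpoint to a unit vector on the sphere (x = cos φ cos λ, y = cos φ sin λ, z = sin φ).
The central angle between the endpoints is δ = arccos(p₁·p₂) ≈ 2.834 rad (162.4°).
Interpolate at f = 4/6 with slerp weights a = sin((1−f)δ)/sin δ ≈ 2.680, b = sin(fδ)/sin δ ≈ 3.141.
p = a·p₁ + b·p₂ ≈ (-0.072, 0.961, -0.268); φ = arcsin(p_z) ≈ -15.57°, λ = atan2(p_y, p_x) ≈ 94.26°.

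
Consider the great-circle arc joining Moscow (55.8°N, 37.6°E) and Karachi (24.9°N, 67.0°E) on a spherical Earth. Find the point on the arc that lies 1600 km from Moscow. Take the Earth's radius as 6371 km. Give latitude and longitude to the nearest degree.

The haversine formula gives a central angle δ ≈ 0.656 rad (37.6°) between the endpoints. The total great-circle distance is δ·R ≈ 0.656 × 6371 ≈ 4180 km, so the target fraction is f = 1600/4180 ≈ 0.383.
Interpolate at f ≈ 0.383 with slerp weights a = sin((1−f)δ)/sin δ ≈ 0.646, b = sin(fδ)/sin δ ≈ 0.407.
p = a·p₁ + b·p₂ ≈ (0.432, 0.562, 0.706); φ = arcsin(p_z) ≈ 44.88°, λ = atan2(p_y, p_x) ≈ 52.43°.

≈ 45°N, 52°E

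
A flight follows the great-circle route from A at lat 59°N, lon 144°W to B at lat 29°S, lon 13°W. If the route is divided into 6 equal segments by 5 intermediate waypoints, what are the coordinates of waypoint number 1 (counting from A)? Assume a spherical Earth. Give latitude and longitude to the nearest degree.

≈ lat 59°N, lon 99°W

Write both endpoints as unit vectors p₁, p₂ with components (cos φ cos λ, cos φ sin λ, sin φ).
The central angle between the endpoints is δ = arccos(p₁·p₂) ≈ 2.362 rad (135.3°).
Interpolate at f = 1/6 with slerp weights a = sin((1−f)δ)/sin δ ≈ 1.311, b = sin(fδ)/sin δ ≈ 0.546.
p = a·p₁ + b·p₂ ≈ (-0.082, -0.504, 0.860); φ = arcsin(p_z) ≈ 59.28°, λ = atan2(p_y, p_x) ≈ -99.18°.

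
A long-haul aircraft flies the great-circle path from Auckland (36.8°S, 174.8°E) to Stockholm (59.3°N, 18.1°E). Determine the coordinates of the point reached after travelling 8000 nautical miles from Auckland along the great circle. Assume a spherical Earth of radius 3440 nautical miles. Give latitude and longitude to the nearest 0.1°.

≈ (68.9°N, 58.8°E)

Convert each endpoint to a unit vector on the sphere (x = cos φ cos λ, y = cos φ sin λ, z = sin φ).
The central angle between the endpoints is δ = arccos(p₁·p₂) ≈ 2.669 rad (152.9°). The total great-circle distance is δ·R ≈ 2.669 × 3440 ≈ 9182 nmi, so the target fraction is f = 8000/9182 ≈ 0.871.
Interpolate at f ≈ 0.871 with slerp weights a = sin((1−f)δ)/sin δ ≈ 0.741, b = sin(fδ)/sin δ ≈ 1.601.
p = a·p₁ + b·p₂ ≈ (0.186, 0.308, 0.933); φ = arcsin(p_z) ≈ 68.92°, λ = atan2(p_y, p_x) ≈ 58.81°.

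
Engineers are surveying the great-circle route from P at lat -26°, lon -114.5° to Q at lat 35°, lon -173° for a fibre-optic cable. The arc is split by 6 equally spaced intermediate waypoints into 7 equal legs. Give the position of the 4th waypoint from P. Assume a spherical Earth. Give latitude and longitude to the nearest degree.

The haversine formula gives a central angle δ ≈ 1.437 rad (82.3°) between the endpoints.
Interpolate at f = 4/7 with slerp weights a = sin((1−f)δ)/sin δ ≈ 0.583, b = sin(fδ)/sin δ ≈ 0.739.
p = a·p₁ + b·p₂ ≈ (-0.818, -0.550, 0.168); φ = arcsin(p_z) ≈ 9.68°, λ = atan2(p_y, p_x) ≈ -146.05°.

≈ lat 10°, lon -146°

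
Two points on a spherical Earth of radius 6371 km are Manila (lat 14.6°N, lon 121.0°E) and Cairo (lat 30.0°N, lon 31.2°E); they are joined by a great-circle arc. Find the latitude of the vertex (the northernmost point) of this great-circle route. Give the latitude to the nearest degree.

The great circle lies in the plane with unit normal n̂ = (p₁ × p₂)/|p₁ × p₂|.
Here n̂_z ≈ -0.845; the vertex latitude is φ_max = arccos|n̂_z| ≈ 32.3°.

≈ 32°N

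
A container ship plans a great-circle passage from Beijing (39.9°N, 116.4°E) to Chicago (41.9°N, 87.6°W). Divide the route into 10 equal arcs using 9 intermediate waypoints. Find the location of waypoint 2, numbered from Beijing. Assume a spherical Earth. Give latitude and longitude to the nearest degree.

The haversine formula gives a central angle δ ≈ 1.664 rad (95.4°) between the endpoints.
Interpolate at f = 2/10 with slerp weights a = sin((1−f)δ)/sin δ ≈ 0.976, b = sin(fδ)/sin δ ≈ 0.328.
p = a·p₁ + b·p₂ ≈ (-0.323, 0.426, 0.845); φ = arcsin(p_z) ≈ 57.68°, λ = atan2(p_y, p_x) ≈ 127.11°.

≈ 58°N, 127°E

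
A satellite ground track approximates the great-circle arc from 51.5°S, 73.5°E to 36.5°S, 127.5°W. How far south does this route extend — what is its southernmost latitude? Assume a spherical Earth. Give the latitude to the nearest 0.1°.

The great circle lies in the plane with unit normal n̂ = (p₁ × p₂)/|p₁ × p₂|.
Here n̂_z ≈ +0.179; the vertex latitude is φ_max = arccos|n̂_z| ≈ 79.7°.

≈ 79.7°S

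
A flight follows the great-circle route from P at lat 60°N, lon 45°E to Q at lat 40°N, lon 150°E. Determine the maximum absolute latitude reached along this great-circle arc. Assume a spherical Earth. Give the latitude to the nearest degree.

≈ 65°N

The great circle lies in the plane with unit normal n̂ = (p₁ × p₂)/|p₁ × p₂|.
Here n̂_z ≈ +0.416; the vertex latitude is φ_max = arccos|n̂_z| ≈ 65.4°.
Check via Clairaut: cos φ_max = |cos φ₁| · sin C = cos(60.0°)·sin(56.3°) ≈ 0.416, again giving ≈ 65.4°.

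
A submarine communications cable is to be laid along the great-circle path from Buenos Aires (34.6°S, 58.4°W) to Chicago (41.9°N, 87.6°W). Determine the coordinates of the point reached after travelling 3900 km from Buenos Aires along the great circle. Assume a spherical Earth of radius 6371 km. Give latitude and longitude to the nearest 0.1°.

Write both endpoints as unit vectors p₁, p₂ with components (cos φ cos λ, cos φ sin λ, sin φ).
The central angle between the endpoints is δ = arccos(p₁·p₂) ≈ 1.415 rad (81.0°). The total great-circle distance is δ·R ≈ 1.415 × 6371 ≈ 9012 km, so the target fraction is f = 3900/9012 ≈ 0.433.
Interpolate at f ≈ 0.433 with slerp weights a = sin((1−f)δ)/sin δ ≈ 0.728, b = sin(fδ)/sin δ ≈ 0.582.
p = a·p₁ + b·p₂ ≈ (0.332, -0.943, -0.025); φ = arcsin(p_z) ≈ -1.42°, λ = atan2(p_y, p_x) ≈ -70.60°.

≈ 1.4°S, 70.6°W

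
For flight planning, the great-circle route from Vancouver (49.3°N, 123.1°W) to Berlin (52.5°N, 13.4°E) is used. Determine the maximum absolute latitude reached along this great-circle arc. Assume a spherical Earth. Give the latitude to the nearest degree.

≈ 73°N

The great circle lies in the plane with unit normal n̂ = (p₁ × p₂)/|p₁ × p₂|.
Here n̂_z ≈ +0.288; the vertex latitude is φ_max = arccos|n̂_z| ≈ 73.3°.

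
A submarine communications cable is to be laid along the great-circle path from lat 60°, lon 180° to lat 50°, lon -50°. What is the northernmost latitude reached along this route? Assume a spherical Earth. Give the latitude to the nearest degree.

≈ 74°

The great circle lies in the plane with unit normal n̂ = (p₁ × p₂)/|p₁ × p₂|.
Here n̂_z ≈ +0.277; the vertex latitude is φ_max = arccos|n̂_z| ≈ 73.9°.
Check via Clairaut: cos φ_max = |cos φ₁| · sin C = cos(60.0°)·sin(33.6°) ≈ 0.277, again giving ≈ 73.9°.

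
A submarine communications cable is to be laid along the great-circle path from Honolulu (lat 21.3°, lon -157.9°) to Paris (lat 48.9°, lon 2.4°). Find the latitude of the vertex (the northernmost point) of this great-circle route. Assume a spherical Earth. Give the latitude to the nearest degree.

≈ 77°

The great circle lies in the plane with unit normal n̂ = (p₁ × p₂)/|p₁ × p₂|.
Here n̂_z ≈ +0.217; the vertex latitude is φ_max = arccos|n̂_z| ≈ 77.5°.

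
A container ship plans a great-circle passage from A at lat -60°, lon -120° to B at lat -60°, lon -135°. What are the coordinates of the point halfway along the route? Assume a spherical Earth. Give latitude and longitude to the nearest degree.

≈ lat -60°, lon -128°

Convert each endpoint to a unit vector on the sphere (x = cos φ cos λ, y = cos φ sin λ, z = sin φ).
The central angle between the endpoints is δ = arccos(p₁·p₂) ≈ 0.131 rad (7.5°).
Interpolate at f = 1/2 with slerp weights a = sin((1−f)δ)/sin δ ≈ 0.501, b = sin(fδ)/sin δ ≈ 0.501.
p = a·p₁ + b·p₂ ≈ (-0.302, -0.394, -0.868); φ = arcsin(p_z) ≈ -60.21°, λ = atan2(p_y, p_x) ≈ -127.50°.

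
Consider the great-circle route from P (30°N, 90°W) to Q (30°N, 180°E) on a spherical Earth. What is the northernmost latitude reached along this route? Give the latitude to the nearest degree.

≈ 39°N

The great circle lies in the plane with unit normal n̂ = (p₁ × p₂)/|p₁ × p₂|.
Here n̂_z ≈ -0.775; the vertex latitude is φ_max = arccos|n̂_z| ≈ 39.2°.
Check via Clairaut: cos φ_max = |cos φ₁| · sin C = cos(30.0°)·sin(63.4°) ≈ 0.775, again giving ≈ 39.2°.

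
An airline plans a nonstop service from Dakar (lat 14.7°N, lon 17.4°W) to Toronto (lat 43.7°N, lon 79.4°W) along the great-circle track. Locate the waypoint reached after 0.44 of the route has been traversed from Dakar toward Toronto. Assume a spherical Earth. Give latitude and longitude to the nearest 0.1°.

≈ lat 31.1°N, lon 39.9°W

The haversine formula gives a central angle δ ≈ 1.043 rad (59.8°) between the endpoints.
Interpolate at f = 0.44 with slerp weights a = sin((1−f)δ)/sin δ ≈ 0.638, b = sin(fδ)/sin δ ≈ 0.513.
p = a·p₁ + b·p₂ ≈ (0.657, -0.549, 0.516); φ = arcsin(p_z) ≈ 31.08°, λ = atan2(p_y, p_x) ≈ -39.87°.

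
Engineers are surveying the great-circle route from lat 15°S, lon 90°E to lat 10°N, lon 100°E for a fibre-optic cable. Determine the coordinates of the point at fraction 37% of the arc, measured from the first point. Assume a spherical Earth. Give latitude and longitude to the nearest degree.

The haversine formula gives a central angle δ ≈ 0.469 rad (26.9°) between the endpoints.
Interpolate at f = 0.37 with slerp weights a = sin((1−f)δ)/sin δ ≈ 0.644, b = sin(fδ)/sin δ ≈ 0.382.
p = a·p₁ + b·p₂ ≈ (-0.065, 0.993, -0.100); φ = arcsin(p_z) ≈ -5.76°, λ = atan2(p_y, p_x) ≈ 93.76°.

≈ lat 6°S, lon 94°E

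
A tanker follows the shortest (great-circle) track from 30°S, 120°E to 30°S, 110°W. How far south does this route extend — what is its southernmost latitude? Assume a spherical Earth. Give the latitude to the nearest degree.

≈ 54°S

The great circle lies in the plane with unit normal n̂ = (p₁ × p₂)/|p₁ × p₂|.
Here n̂_z ≈ +0.591; the vertex latitude is φ_max = arccos|n̂_z| ≈ 53.8°.
Check via Clairaut: cos φ_max = |cos φ₁| · sin C = cos(30.0°)·sin(137.0°) ≈ 0.591, again giving ≈ 53.8°.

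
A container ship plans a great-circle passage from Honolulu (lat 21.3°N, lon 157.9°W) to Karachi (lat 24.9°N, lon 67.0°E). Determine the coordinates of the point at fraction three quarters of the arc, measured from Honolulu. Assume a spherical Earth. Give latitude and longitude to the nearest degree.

≈ lat 42°N, lon 96°E

The haversine formula gives a central angle δ ≈ 2.033 rad (116.5°) between the endpoints.
Interpolate at f = 3/4 with slerp weights a = sin((1−f)δ)/sin δ ≈ 0.544, b = sin(fδ)/sin δ ≈ 1.116.
p = a·p₁ + b·p₂ ≈ (-0.074, 0.741, 0.667); φ = arcsin(p_z) ≈ 41.86°, λ = atan2(p_y, p_x) ≈ 95.68°.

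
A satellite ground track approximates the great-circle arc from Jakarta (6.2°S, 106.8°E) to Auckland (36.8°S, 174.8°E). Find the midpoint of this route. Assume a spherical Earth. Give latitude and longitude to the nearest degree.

≈ 25°S, 137°E

Convert each endpoint to a unit vector on the sphere (x = cos φ cos λ, y = cos φ sin λ, z = sin φ).
The central angle between the endpoints is δ = arccos(p₁·p₂) ≈ 1.199 rad (68.7°).
Interpolate at f = 1/2 with slerp weights a = sin((1−f)δ)/sin δ ≈ 0.606, b = sin(fδ)/sin δ ≈ 0.606.
p = a·p₁ + b·p₂ ≈ (-0.657, 0.620, -0.428); φ = arcsin(p_z) ≈ -25.36°, λ = atan2(p_y, p_x) ≈ 136.64°.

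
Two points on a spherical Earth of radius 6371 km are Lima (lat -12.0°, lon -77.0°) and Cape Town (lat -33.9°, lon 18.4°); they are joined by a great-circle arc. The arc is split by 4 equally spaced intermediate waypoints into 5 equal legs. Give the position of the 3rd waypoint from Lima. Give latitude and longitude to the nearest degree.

Convert each endpoint to a unit vector on the sphere (x = cos φ cos λ, y = cos φ sin λ, z = sin φ).
The central angle between the endpoints is δ = arccos(p₁·p₂) ≈ 1.531 rad (87.7°).
Interpolate at f = 3/5 with slerp weights a = sin((1−f)δ)/sin δ ≈ 0.575, b = sin(fδ)/sin δ ≈ 0.795.
p = a·p₁ + b·p₂ ≈ (0.753, -0.340, -0.563); φ = arcsin(p_z) ≈ -34.28°, λ = atan2(p_y, p_x) ≈ -24.30°.

≈ lat -34°, lon -24°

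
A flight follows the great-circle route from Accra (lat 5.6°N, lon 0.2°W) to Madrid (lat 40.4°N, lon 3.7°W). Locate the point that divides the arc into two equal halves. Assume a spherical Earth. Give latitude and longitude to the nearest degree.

The haversine formula gives a central angle δ ≈ 0.610 rad (34.9°) between the endpoints.
Interpolate at f = 1/2 with slerp weights a = sin((1−f)δ)/sin δ ≈ 0.524, b = sin(fδ)/sin δ ≈ 0.524.
p = a·p₁ + b·p₂ ≈ (0.920, -0.028, 0.391); φ = arcsin(p_z) ≈ 23.01°, λ = atan2(p_y, p_x) ≈ -1.72°.

≈ lat 23°N, lon 2°W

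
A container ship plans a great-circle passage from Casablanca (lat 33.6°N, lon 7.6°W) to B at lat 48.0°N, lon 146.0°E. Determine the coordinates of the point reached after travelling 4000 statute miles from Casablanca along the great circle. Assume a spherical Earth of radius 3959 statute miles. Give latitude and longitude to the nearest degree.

Convert each endpoint to a unit vector on the sphere (x = cos φ cos λ, y = cos φ sin λ, z = sin φ).
The central angle between the endpoints is δ = arccos(p₁·p₂) ≈ 1.659 rad (95.0°). The total great-circle distance is δ·R ≈ 1.659 × 3959 ≈ 6567 mi, so the target fraction is f = 4000/6567 ≈ 0.609.
Interpolate at f ≈ 0.609 with slerp weights a = sin((1−f)δ)/sin δ ≈ 0.606, b = sin(fδ)/sin δ ≈ 0.850.
p = a·p₁ + b·p₂ ≈ (0.029, 0.251, 0.967); φ = arcsin(p_z) ≈ 75.34°, λ = atan2(p_y, p_x) ≈ 83.44°.

≈ lat 75°N, lon 83°E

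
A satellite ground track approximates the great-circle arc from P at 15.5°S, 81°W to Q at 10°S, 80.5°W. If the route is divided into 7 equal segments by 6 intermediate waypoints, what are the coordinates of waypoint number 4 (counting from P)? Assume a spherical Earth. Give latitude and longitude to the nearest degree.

≈ 12°S, 81°W

From cos δ = sin φ₁ sin φ₂ + cos φ₁ cos φ₂ cos Δλ, the central angle is δ ≈ 0.096 rad (5.5°).
Interpolate at f = 4/7 with slerp weights a = sin((1−f)δ)/sin δ ≈ 0.429, b = sin(fδ)/sin δ ≈ 0.572.
p = a·p₁ + b·p₂ ≈ (0.158, -0.964, -0.214); φ = arcsin(p_z) ≈ -12.36°, λ = atan2(p_y, p_x) ≈ -80.71°.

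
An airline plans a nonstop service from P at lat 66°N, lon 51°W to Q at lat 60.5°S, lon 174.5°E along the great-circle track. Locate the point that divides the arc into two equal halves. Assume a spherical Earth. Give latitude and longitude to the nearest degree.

The haversine formula gives a central angle δ ≈ 2.780 rad (159.3°) between the endpoints.
Interpolate at f = 1/2 with slerp weights a = sin((1−f)δ)/sin δ ≈ 2.784, b = sin(fδ)/sin δ ≈ 2.784.
p = a·p₁ + b·p₂ ≈ (-0.652, -0.749, 0.120); φ = arcsin(p_z) ≈ 6.91°, λ = atan2(p_y, p_x) ≈ -131.05°.

≈ lat 7°N, lon 131°W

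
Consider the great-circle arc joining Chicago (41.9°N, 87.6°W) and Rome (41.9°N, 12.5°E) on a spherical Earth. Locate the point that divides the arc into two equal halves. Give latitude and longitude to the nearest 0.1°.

The haversine formula gives a central angle δ ≈ 1.214 rad (69.6°) between the endpoints.
Interpolate at f = 1/2 with slerp weights a = sin((1−f)δ)/sin δ ≈ 0.609, b = sin(fδ)/sin δ ≈ 0.609.
p = a·p₁ + b·p₂ ≈ (0.461, -0.355, 0.813); φ = arcsin(p_z) ≈ 54.41°, λ = atan2(p_y, p_x) ≈ -37.55°.

≈ 54.4°N, 37.5°W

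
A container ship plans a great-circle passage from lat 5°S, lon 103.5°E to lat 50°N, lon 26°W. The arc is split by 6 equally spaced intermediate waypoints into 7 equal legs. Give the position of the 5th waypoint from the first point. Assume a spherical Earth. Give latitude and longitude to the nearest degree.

Write both endpoints as unit vectors p₁, p₂ with components (cos φ cos λ, cos φ sin λ, sin φ).
The central angle between the endpoints is δ = arccos(p₁·p₂) ≈ 2.065 rad (118.3°).
Interpolate at f = 5/7 with slerp weights a = sin((1−f)δ)/sin δ ≈ 0.632, b = sin(fδ)/sin δ ≈ 1.131.
p = a·p₁ + b·p₂ ≈ (0.506, 0.293, 0.811); φ = arcsin(p_z) ≈ 54.19°, λ = atan2(p_y, p_x) ≈ 30.10°.

≈ lat 54°N, lon 30°E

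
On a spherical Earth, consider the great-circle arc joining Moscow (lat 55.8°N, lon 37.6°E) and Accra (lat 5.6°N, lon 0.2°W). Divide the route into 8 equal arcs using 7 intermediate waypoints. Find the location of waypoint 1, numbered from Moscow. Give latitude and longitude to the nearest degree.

≈ lat 50°N, lon 29°E

The haversine formula gives a central angle δ ≈ 1.021 rad (58.5°) between the endpoints.
Interpolate at f = 1/8 with slerp weights a = sin((1−f)δ)/sin δ ≈ 0.914, b = sin(fδ)/sin δ ≈ 0.149.
p = a·p₁ + b·p₂ ≈ (0.556, 0.313, 0.770); φ = arcsin(p_z) ≈ 50.39°, λ = atan2(p_y, p_x) ≈ 29.39°.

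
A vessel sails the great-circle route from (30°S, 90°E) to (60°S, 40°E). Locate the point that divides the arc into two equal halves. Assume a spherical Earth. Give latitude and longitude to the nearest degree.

The haversine formula gives a central angle δ ≈ 0.779 rad (44.7°) between the endpoints.
Interpolate at f = 1/2 with slerp weights a = sin((1−f)δ)/sin δ ≈ 0.541, b = sin(fδ)/sin δ ≈ 0.541.
p = a·p₁ + b·p₂ ≈ (0.207, 0.642, -0.738); φ = arcsin(p_z) ≈ -47.59°, λ = atan2(p_y, p_x) ≈ 72.12°.

≈ (48°S, 72°E)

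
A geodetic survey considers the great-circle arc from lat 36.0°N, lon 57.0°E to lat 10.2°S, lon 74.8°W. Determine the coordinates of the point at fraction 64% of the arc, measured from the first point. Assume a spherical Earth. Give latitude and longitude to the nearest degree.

Convert each endpoint to a unit vector on the sphere (x = cos φ cos λ, y = cos φ sin λ, z = sin φ).
The central angle between the endpoints is δ = arccos(p₁·p₂) ≈ 2.259 rad (129.4°).
Interpolate at f = 0.64 with slerp weights a = sin((1−f)δ)/sin δ ≈ 0.940, b = sin(fδ)/sin δ ≈ 1.284.
p = a·p₁ + b·p₂ ≈ (0.746, -0.582, 0.325); φ = arcsin(p_z) ≈ 18.98°, λ = atan2(p_y, p_x) ≈ -37.96°.

≈ lat 19°N, lon 38°W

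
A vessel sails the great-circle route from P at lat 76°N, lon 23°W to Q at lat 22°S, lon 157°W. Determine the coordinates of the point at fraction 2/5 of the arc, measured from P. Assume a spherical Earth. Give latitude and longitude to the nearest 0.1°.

≈ lat 49.1°N, lon 139.7°W

From cos δ = sin φ₁ sin φ₂ + cos φ₁ cos φ₂ cos Δλ, the central angle is δ ≈ 2.117 rad (121.3°).
Interpolate at f = 2/5 with slerp weights a = sin((1−f)δ)/sin δ ≈ 1.118, b = sin(fδ)/sin δ ≈ 0.877.
p = a·p₁ + b·p₂ ≈ (-0.499, -0.423, 0.756); φ = arcsin(p_z) ≈ 49.12°, λ = atan2(p_y, p_x) ≈ -139.71°.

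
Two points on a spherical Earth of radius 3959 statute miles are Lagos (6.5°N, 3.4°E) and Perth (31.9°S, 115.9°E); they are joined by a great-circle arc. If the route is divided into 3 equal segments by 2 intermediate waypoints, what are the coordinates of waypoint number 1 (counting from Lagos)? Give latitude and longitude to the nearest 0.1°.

Convert each endpoint to a unit vector on the sphere (x = cos φ cos λ, y = cos φ sin λ, z = sin φ).
The central angle between the endpoints is δ = arccos(p₁·p₂) ≈ 1.963 rad (112.5°).
Interpolate at f = 1/3 with slerp weights a = sin((1−f)δ)/sin δ ≈ 1.045, b = sin(fδ)/sin δ ≈ 0.659.
p = a·p₁ + b·p₂ ≈ (0.793, 0.565, -0.230); φ = arcsin(p_z) ≈ -13.29°, λ = atan2(p_y, p_x) ≈ 35.47°.

≈ 13.3°S, 35.5°E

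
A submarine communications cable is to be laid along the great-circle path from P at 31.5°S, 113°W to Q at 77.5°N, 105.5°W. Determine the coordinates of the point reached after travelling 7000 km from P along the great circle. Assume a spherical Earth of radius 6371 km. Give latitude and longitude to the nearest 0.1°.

The haversine formula gives a central angle δ ≈ 1.904 rad (109.1°) between the endpoints. The total great-circle distance is δ·R ≈ 1.904 × 6371 ≈ 12131 km, so the target fraction is f = 7000/12131 ≈ 0.577.
Interpolate at f ≈ 0.577 with slerp weights a = sin((1−f)δ)/sin δ ≈ 0.763, b = sin(fδ)/sin δ ≈ 0.942.
p = a·p₁ + b·p₂ ≈ (-0.309, -0.795, 0.521); φ = arcsin(p_z) ≈ 31.43°, λ = atan2(p_y, p_x) ≈ -111.21°.

≈ 31.4°N, 111.2°W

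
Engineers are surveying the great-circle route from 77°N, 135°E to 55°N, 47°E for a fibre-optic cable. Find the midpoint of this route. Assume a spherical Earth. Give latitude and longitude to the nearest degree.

From cos δ = sin φ₁ sin φ₂ + cos φ₁ cos φ₂ cos Δλ, the central angle is δ ≈ 0.639 rad (36.6°).
Interpolate at f = 1/2 with slerp weights a = sin((1−f)δ)/sin δ ≈ 0.527, b = sin(fδ)/sin δ ≈ 0.527.
p = a·p₁ + b·p₂ ≈ (0.122, 0.305, 0.945); φ = arcsin(p_z) ≈ 70.83°, λ = atan2(p_y, p_x) ≈ 68.14°.

≈ 71°N, 68°E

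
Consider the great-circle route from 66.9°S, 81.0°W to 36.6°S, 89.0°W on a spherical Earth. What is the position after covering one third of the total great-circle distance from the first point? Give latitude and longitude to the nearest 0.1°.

Write both endpoints as unit vectors p₁, p₂ with components (cos φ cos λ, cos φ sin λ, sin φ).
The central angle between the endpoints is δ = arccos(p₁·p₂) ≈ 0.535 rad (30.6°).
Interpolate at f = 1/3 with slerp weights a = sin((1−f)δ)/sin δ ≈ 0.685, b = sin(fδ)/sin δ ≈ 0.348.
p = a·p₁ + b·p₂ ≈ (0.047, -0.545, -0.837); φ = arcsin(p_z) ≈ -56.86°, λ = atan2(p_y, p_x) ≈ -85.08°.

≈ 56.9°S, 85.1°W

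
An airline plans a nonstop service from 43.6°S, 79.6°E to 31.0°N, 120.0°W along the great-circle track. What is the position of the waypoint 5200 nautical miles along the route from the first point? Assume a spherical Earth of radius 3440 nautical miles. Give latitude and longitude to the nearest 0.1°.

≈ 25.5°S, 169.1°W

Write both endpoints as unit vectors p₁, p₂ with components (cos φ cos λ, cos φ sin λ, sin φ).
The central angle between the endpoints is δ = arccos(p₁·p₂) ≈ 2.793 rad (160.0°). The total great-circle distance is δ·R ≈ 2.793 × 3440 ≈ 9609 nmi, so the target fraction is f = 5200/9609 ≈ 0.541.
Interpolate at f ≈ 0.541 with slerp weights a = sin((1−f)δ)/sin δ ≈ 2.808, b = sin(fδ)/sin δ ≈ 2.925.
p = a·p₁ + b·p₂ ≈ (-0.886, -0.171, -0.430); φ = arcsin(p_z) ≈ -25.48°, λ = atan2(p_y, p_x) ≈ -169.09°.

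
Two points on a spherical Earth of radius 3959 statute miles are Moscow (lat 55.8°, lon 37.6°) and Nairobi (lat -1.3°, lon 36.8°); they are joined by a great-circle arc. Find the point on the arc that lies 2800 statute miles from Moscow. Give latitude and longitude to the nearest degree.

≈ lat 15°, lon 37°

Convert each endpoint to a unit vector on the sphere (x = cos φ cos λ, y = cos φ sin λ, z = sin φ).
The central angle between the endpoints is δ = arccos(p₁·p₂) ≈ 0.997 rad (57.1°). The total great-circle distance is δ·R ≈ 0.997 × 3959 ≈ 3946 mi, so the target fraction is f = 2800/3946 ≈ 0.710.
Interpolate at f ≈ 0.710 with slerp weights a = sin((1−f)δ)/sin δ ≈ 0.340, b = sin(fδ)/sin δ ≈ 0.774.
p = a·p₁ + b·p₂ ≈ (0.771, 0.580, 0.264); φ = arcsin(p_z) ≈ 15.28°, λ = atan2(p_y, p_x) ≈ 36.96°.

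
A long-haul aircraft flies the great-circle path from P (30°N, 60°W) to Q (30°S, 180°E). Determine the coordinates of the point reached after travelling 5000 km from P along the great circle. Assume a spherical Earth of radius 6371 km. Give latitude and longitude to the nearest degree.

≈ (11°N, 104°W)

Convert each endpoint to a unit vector on the sphere (x = cos φ cos λ, y = cos φ sin λ, z = sin φ).
The central angle between the endpoints is δ = arccos(p₁·p₂) ≈ 2.246 rad (128.7°). The total great-circle distance is δ·R ≈ 2.246 × 6371 ≈ 14309 km, so the target fraction is f = 5000/14309 ≈ 0.349.
Interpolate at f ≈ 0.349 with slerp weights a = sin((1−f)δ)/sin δ ≈ 1.273, b = sin(fδ)/sin δ ≈ 0.905.
p = a·p₁ + b·p₂ ≈ (-0.233, -0.955, 0.184); φ = arcsin(p_z) ≈ 10.60°, λ = atan2(p_y, p_x) ≈ -103.69°.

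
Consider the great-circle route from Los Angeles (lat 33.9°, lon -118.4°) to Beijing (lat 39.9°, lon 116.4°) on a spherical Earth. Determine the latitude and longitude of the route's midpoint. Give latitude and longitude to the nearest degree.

≈ lat 58°, lon -177°

Convert each endpoint to a unit vector on the sphere (x = cos φ cos λ, y = cos φ sin λ, z = sin φ).
The central angle between the endpoints is δ = arccos(p₁·p₂) ≈ 1.580 rad (90.5°).
Interpolate at f = 1/2 with slerp weights a = sin((1−f)δ)/sin δ ≈ 0.710, b = sin(fδ)/sin δ ≈ 0.710.
p = a·p₁ + b·p₂ ≈ (-0.523, -0.031, 0.852); φ = arcsin(p_z) ≈ 58.42°, λ = atan2(p_y, p_x) ≈ -176.66°.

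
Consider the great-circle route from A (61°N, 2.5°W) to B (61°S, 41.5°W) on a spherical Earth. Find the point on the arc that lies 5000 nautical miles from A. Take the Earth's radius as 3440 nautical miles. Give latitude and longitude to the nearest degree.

≈ (20°S, 26°W)

Convert each endpoint to a unit vector on the sphere (x = cos φ cos λ, y = cos φ sin λ, z = sin φ).
The central angle between the endpoints is δ = arccos(p₁·p₂) ≈ 2.192 rad (125.6°). The total great-circle distance is δ·R ≈ 2.192 × 3440 ≈ 7542 nmi, so the target fraction is f = 5000/7542 ≈ 0.663.
Interpolate at f ≈ 0.663 with slerp weights a = sin((1−f)δ)/sin δ ≈ 0.828, b = sin(fδ)/sin δ ≈ 1.222.
p = a·p₁ + b·p₂ ≈ (0.845, -0.410, -0.344); φ = arcsin(p_z) ≈ -20.12°, λ = atan2(p_y, p_x) ≈ -25.89°.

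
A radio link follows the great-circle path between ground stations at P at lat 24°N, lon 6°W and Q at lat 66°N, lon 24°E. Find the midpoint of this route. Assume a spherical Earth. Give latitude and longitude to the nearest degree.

≈ lat 46°N, lon 3°E

Write both endpoints as unit vectors p₁, p₂ with components (cos φ cos λ, cos φ sin λ, sin φ).
The central angle between the endpoints is δ = arccos(p₁·p₂) ≈ 0.805 rad (46.1°).
Interpolate at f = 1/2 with slerp weights a = sin((1−f)δ)/sin δ ≈ 0.543, b = sin(fδ)/sin δ ≈ 0.543.
p = a·p₁ + b·p₂ ≈ (0.696, 0.038, 0.717); φ = arcsin(p_z) ≈ 45.84°, λ = atan2(p_y, p_x) ≈ 3.13°.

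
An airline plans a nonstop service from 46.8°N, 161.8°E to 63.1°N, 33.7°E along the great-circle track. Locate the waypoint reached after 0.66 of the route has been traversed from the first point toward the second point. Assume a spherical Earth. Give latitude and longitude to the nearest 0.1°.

Write both endpoints as unit vectors p₁, p₂ with components (cos φ cos λ, cos φ sin λ, sin φ).
The central angle between the endpoints is δ = arccos(p₁·p₂) ≈ 1.094 rad (62.7°).
Interpolate at f = 0.66 with slerp weights a = sin((1−f)δ)/sin δ ≈ 0.409, b = sin(fδ)/sin δ ≈ 0.744.
p = a·p₁ + b·p₂ ≈ (0.014, 0.274, 0.962); φ = arcsin(p_z) ≈ 74.06°, λ = atan2(p_y, p_x) ≈ 87.08°.

≈ 74.1°N, 87.1°E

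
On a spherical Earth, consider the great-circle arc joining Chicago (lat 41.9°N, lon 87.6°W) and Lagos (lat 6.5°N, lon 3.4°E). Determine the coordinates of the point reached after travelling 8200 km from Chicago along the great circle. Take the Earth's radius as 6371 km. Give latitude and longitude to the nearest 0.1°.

Convert each endpoint to a unit vector on the sphere (x = cos φ cos λ, y = cos φ sin λ, z = sin φ).
The central angle between the endpoints is δ = arccos(p₁·p₂) ≈ 1.508 rad (86.4°). The total great-circle distance is δ·R ≈ 1.508 × 6371 ≈ 9608 km, so the target fraction is f = 8200/9608 ≈ 0.853.
Interpolate at f ≈ 0.853 with slerp weights a = sin((1−f)δ)/sin δ ≈ 0.220, b = sin(fδ)/sin δ ≈ 0.962.
p = a·p₁ + b·p₂ ≈ (0.961, -0.107, 0.256); φ = arcsin(p_z) ≈ 14.81°, λ = atan2(p_y, p_x) ≈ -6.33°.

≈ lat 14.8°N, lon 6.3°W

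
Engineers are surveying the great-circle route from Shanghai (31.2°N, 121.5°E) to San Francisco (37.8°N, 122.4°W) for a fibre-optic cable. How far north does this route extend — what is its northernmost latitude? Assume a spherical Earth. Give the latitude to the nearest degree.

The great circle lies in the plane with unit normal n̂ = (p₁ × p₂)/|p₁ × p₂|.
Here n̂_z ≈ +0.607; the vertex latitude is φ_max = arccos|n̂_z| ≈ 52.6°.

≈ 53°N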